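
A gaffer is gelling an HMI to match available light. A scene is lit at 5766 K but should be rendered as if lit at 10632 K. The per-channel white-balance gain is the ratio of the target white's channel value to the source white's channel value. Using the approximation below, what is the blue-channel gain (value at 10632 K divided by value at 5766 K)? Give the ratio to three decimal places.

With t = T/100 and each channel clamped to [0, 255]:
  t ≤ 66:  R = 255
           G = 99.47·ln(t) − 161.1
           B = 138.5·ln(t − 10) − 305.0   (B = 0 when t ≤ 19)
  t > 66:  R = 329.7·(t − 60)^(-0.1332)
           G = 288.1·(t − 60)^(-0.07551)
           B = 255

At 5766 K (t = 57.66):
  B = 138.5·ln(57.66 − 10) − 305.0 = 138.5·ln 47.66 − 305.0 = 138.5·3.8641 − 305.0 = 230.177.
At 10632 K (t = 106.32):
  B = 255 by definition for t > 66.
Gain = 255.000 / 230.177 = 1.1078 → 1.108.

1.108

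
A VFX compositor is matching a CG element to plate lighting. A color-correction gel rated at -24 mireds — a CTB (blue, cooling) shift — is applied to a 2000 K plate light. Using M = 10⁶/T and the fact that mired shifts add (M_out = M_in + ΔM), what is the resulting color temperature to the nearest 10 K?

2100 K

M_in = 10⁶/2000 = 500.00 mireds.
M_out = 500.00 + (-24) = 476.00 mireds.
T_out = 10⁶/476.00 = 2100.8 K → 2100 K.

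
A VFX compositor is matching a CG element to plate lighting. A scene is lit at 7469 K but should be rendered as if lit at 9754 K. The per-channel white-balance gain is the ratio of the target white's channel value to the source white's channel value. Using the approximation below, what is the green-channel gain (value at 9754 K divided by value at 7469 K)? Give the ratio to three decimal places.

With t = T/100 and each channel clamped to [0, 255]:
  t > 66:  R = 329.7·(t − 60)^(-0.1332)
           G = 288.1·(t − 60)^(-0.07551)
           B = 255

0.932

At 7469 K (t = 74.69):
  G = 288.1·(74.69 − 60)^(-0.07551) = 288.1·14.69^(-0.07551) = 288.1·0.81635 = 235.191.
At 9754 K (t = 97.54):
  G = 288.1·(97.54 − 60)^(-0.07551) = 288.1·37.54^(-0.07551) = 288.1·0.76052 = 219.105.
Gain = 219.105 / 235.191 = 0.9316 → 0.932.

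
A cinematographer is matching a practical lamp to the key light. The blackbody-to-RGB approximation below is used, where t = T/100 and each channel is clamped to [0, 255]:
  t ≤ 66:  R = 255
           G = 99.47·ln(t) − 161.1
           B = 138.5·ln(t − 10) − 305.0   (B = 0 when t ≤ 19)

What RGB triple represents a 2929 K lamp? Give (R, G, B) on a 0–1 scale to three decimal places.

(1.000, 0.686, 0.411)

t = 2929/100 = 29.29; the t ≤ 66 branch applies.
R = 255 by definition for t ≤ 66.
G = 99.47·ln 29.29 − 161.1 = 99.47·3.3772 − 161.1 = 174.835.
B = 138.5·ln(29.29 − 10) − 305.0 = 138.5·ln 19.29 − 305.0 = 138.5·2.9596 − 305.0 = 104.903.
Dividing each by 255: (1.0000, 0.6856, 0.4114) → (1.000, 0.686, 0.411).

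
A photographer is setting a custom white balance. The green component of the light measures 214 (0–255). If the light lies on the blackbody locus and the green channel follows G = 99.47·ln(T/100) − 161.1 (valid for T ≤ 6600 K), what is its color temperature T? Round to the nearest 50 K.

4350 K

ln t = (214 + 161.1) / 99.47 = 3.7710.
t = e^3.7710 = 43.423.
T = 100·t = 4342 K → 4350 K to the nearest 50 K.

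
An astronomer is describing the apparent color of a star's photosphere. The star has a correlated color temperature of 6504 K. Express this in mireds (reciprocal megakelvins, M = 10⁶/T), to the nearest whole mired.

154 mireds

M = 10⁶ / 6504 = 153.752 → 154 mireds.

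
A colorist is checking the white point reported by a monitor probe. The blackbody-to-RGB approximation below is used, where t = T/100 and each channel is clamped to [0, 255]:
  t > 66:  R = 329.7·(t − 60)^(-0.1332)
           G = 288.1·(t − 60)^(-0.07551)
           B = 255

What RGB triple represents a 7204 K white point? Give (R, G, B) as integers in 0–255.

(237, 239, 255)

t = 7204/100 = 72.04; the t > 66 branch applies.
R = 329.7·(72.04 − 60)^(-0.1332) = 329.7·12.04^(-0.1332) = 329.7·0.71789 = 236.690.
G = 288.1·(72.04 − 60)^(-0.07551) = 288.1·12.04^(-0.07551) = 288.1·0.82871 = 238.751.
B = 255 by definition for t > 66.
Rounded: (237, 239, 255).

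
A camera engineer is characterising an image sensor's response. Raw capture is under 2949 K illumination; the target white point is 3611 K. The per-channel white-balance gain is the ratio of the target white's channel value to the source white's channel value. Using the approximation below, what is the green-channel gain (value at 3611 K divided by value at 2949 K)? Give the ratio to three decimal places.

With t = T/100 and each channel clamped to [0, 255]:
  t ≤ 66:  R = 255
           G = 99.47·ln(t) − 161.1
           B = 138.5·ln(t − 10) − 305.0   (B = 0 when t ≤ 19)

At 2949 K (t = 29.49):
  G = 99.47·ln 29.49 − 161.1 = 99.47·3.3841 − 161.1 = 175.512.
At 3611 K (t = 36.11):
  G = 99.47·ln 36.11 − 161.1 = 99.47·3.5866 − 161.1 = 195.656.
Gain = 195.656 / 175.512 = 1.1148 → 1.115.

1.115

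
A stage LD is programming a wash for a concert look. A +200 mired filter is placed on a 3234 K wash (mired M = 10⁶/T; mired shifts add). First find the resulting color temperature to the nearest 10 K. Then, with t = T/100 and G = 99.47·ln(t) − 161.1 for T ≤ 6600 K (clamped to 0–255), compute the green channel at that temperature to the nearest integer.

M_in = 10⁶/3234 = 309.21; M_out = 309.21 + (+200) = 509.21.
T_out = 10⁶/509.21 = 1963.8 K → 1960 K; t = 19.6.
G = 99.47·ln 19.6 − 161.1 = 99.47·2.9755 − 161.1 = 134.876.
Rounded: 135.

135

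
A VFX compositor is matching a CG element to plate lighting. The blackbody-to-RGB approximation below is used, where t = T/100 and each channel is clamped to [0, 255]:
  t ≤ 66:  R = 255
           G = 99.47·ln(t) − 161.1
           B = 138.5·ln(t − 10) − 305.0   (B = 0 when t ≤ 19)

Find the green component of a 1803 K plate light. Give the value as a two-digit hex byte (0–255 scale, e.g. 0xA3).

0x7F

t = 1803/100 = 18.03; the t ≤ 66 branch applies.
G = 99.47·ln 18.03 − 161.1 = 99.47·2.8920 − 161.1 = 126.571.
Rounded: 127; in hex, 0x7F.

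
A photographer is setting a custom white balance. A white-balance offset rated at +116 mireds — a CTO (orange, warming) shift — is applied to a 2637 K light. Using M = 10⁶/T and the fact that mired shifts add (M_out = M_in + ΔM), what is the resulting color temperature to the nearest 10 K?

2020 K

M_in = 10⁶/2637 = 379.22 mireds.
M_out = 379.22 + (+116) = 495.22 mireds.
T_out = 10⁶/495.22 = 2019.3 K → 2020 K.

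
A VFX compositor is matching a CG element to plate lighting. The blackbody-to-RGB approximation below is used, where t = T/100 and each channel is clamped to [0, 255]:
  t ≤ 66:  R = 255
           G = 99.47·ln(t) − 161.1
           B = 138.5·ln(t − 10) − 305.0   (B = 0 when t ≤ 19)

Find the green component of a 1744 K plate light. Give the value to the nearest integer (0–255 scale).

123

t = 1744/100 = 17.44; the t ≤ 66 branch applies.
G = 99.47·ln 17.44 − 161.1 = 99.47·2.8588 − 161.1 = 123.261.
Rounded: 123.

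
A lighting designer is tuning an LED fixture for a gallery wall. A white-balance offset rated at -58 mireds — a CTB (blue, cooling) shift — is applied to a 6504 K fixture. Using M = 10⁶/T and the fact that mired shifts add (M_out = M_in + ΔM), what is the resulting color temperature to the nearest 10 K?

M_in = 10⁶/6504 = 153.75 mireds.
M_out = 153.75 + (-58) = 95.75 mireds.
T_out = 10⁶/95.75 = 10443.7 K → 10440 K.

10440 K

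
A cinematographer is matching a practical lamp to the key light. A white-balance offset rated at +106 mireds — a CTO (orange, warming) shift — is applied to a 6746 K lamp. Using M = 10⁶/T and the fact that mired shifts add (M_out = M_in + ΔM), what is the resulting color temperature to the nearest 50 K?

3950 K

M_in = 10⁶/6746 = 148.24 mireds.
M_out = 148.24 + (+106) = 254.24 mireds.
T_out = 10⁶/254.24 = 3933.4 K → 3950 K.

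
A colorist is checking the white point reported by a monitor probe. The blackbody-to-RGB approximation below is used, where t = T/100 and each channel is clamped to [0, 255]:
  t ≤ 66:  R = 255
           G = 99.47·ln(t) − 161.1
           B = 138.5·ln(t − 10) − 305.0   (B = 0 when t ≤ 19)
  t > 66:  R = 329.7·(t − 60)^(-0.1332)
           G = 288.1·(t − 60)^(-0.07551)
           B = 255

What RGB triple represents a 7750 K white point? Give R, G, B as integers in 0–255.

t = 7750/100 = 77.5; the t > 66 branch applies.
R = 329.7·(77.5 − 60)^(-0.1332) = 329.7·17.5^(-0.1332) = 329.7·0.68301 = 225.189.
G = 288.1·(77.5 − 60)^(-0.07551) = 288.1·17.5^(-0.07551) = 288.1·0.80563 = 232.103.
B = 255 by definition for t > 66.
Rounded: (225, 232, 255).

R=225, G=232, B=255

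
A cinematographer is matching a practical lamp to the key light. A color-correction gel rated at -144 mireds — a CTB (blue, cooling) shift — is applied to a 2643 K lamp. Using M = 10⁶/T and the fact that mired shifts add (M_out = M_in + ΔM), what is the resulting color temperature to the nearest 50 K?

M_in = 10⁶/2643 = 378.36 mireds.
M_out = 378.36 + (-144) = 234.36 mireds.
T_out = 10⁶/234.36 = 4267.0 K → 4250 K.

4250 K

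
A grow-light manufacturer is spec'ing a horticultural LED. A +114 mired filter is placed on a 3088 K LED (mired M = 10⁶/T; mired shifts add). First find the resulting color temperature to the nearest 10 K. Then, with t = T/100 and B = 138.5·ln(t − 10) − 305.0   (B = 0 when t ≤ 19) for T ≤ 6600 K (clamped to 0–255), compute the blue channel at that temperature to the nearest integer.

M_in = 10⁶/3088 = 323.83; M_out = 323.83 + (+114) = 437.83.
T_out = 10⁶/437.83 = 2284.0 K → 2280 K; t = 22.8.
B = 138.5·ln(22.8 − 10) − 305.0 = 138.5·ln 12.8 − 305.0 = 138.5·2.5494 − 305.0 = 48.098.
Rounded: 48.

48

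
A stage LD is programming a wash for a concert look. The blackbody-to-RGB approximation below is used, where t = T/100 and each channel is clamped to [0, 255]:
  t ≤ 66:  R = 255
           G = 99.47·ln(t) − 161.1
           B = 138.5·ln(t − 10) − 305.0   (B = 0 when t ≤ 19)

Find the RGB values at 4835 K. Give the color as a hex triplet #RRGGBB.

#FFE1C8

t = 4835/100 = 48.35; the t ≤ 66 branch applies.
R = 255 by definition for t ≤ 66.
G = 99.47·ln 48.35 − 161.1 = 99.47·3.8785 − 161.1 = 224.691.
B = 138.5·ln(48.35 − 10) − 305.0 = 138.5·ln 38.35 − 305.0 = 138.5·3.6468 − 305.0 = 200.076.
Rounded: (255, 225, 200).
In hex: #FFE1C8.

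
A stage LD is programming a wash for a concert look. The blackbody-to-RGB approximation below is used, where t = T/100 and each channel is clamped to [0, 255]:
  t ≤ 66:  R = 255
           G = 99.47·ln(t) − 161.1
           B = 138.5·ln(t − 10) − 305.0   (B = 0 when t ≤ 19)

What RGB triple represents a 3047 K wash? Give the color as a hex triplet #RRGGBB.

t = 3047/100 = 30.47; the t ≤ 66 branch applies.
R = 255 by definition for t ≤ 66.
G = 99.47·ln 30.47 − 161.1 = 99.47·3.4167 − 161.1 = 178.763.
B = 138.5·ln(30.47 − 10) − 305.0 = 138.5·ln 20.47 − 305.0 = 138.5·3.0190 − 305.0 = 113.126.
Rounded: (255, 179, 113).
In hex: #FFB371.

#FFB371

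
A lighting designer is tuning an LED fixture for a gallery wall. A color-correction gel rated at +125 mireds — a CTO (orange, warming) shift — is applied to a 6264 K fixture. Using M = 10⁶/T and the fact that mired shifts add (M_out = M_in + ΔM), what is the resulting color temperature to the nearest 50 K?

3500 K

M_in = 10⁶/6264 = 159.64 mireds.
M_out = 159.64 + (+125) = 284.64 mireds.
T_out = 10⁶/284.64 = 3513.2 K → 3500 K.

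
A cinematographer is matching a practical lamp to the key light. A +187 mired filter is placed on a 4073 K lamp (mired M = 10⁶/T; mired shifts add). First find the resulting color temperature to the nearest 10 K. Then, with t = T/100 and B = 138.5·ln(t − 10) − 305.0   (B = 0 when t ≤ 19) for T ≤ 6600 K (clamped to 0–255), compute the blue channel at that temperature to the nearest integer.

M_in = 10⁶/4073 = 245.52; M_out = 245.52 + (+187) = 432.52.
T_out = 10⁶/432.52 = 2312.0 K → 2310 K; t = 23.1.
B = 138.5·ln(23.1 − 10) − 305.0 = 138.5·ln 13.1 − 305.0 = 138.5·2.5726 − 305.0 = 51.307.
Rounded: 51.

51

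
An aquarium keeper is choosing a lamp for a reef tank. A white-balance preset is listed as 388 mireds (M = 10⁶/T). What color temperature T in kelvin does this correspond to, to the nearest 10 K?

2580 K

T = 10⁶ / 388 = 2577.32 K → 2580 K.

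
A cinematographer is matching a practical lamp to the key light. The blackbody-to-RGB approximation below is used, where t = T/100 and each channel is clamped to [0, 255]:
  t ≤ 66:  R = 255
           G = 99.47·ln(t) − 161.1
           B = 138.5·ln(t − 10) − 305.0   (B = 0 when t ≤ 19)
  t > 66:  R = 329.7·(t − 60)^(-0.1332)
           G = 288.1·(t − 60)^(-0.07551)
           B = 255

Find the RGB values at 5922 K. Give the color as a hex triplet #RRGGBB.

t = 5922/100 = 59.22; the t ≤ 66 branch applies.
R = 255 by definition for t ≤ 66.
G = 99.47·ln 59.22 − 161.1 = 99.47·4.0813 − 161.1 = 244.863.
B = 138.5·ln(59.22 − 10) − 305.0 = 138.5·ln 49.22 − 305.0 = 138.5·3.8963 − 305.0 = 234.638.
Rounded: (255, 245, 235).
In hex: #FFF5EB.

#FFF5EB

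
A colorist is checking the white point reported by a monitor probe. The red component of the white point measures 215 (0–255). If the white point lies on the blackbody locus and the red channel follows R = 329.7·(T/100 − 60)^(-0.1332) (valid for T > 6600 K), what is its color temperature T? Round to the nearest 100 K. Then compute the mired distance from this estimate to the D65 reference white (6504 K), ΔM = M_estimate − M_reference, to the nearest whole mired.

-36 mireds

(t − 60)^(-0.1332) = 215/329.7 = 0.65211.
t − 60 = 0.65211^(1/-0.1332) = 0.65211^(-7.508) = 24.774, so t = 84.774.
T = 100·t = 8477 K → 8500 K to the nearest 100 K.
M_estimate = 10⁶/8500 = 117.65; M_reference = 10⁶/6504 = 153.75.
ΔM = 117.65 − 153.75 = -36.10 → -36 mireds.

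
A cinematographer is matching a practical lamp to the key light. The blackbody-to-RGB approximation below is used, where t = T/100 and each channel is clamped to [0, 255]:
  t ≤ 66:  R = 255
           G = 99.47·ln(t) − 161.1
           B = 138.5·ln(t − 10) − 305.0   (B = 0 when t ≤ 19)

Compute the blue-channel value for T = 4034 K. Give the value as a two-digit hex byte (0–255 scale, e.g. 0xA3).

0xA8

t = 4034/100 = 40.34; the t ≤ 66 branch applies.
B = 138.5·ln(40.34 − 10) − 305.0 = 138.5·ln 30.34 − 305.0 = 138.5·3.4125 − 305.0 = 167.627.
Rounded: 168; in hex, 0xA8.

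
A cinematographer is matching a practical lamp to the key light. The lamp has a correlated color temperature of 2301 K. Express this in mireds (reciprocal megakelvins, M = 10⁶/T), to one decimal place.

434.6 mireds

M = 10⁶ / 2301 = 434.594 → 434.6 mireds.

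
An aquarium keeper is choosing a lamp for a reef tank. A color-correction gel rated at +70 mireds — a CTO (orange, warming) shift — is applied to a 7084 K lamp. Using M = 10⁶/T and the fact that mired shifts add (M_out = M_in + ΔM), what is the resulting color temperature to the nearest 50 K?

4750 K

M_in = 10⁶/7084 = 141.16 mireds.
M_out = 141.16 + (+70) = 211.16 mireds.
T_out = 10⁶/211.16 = 4735.7 K → 4750 K.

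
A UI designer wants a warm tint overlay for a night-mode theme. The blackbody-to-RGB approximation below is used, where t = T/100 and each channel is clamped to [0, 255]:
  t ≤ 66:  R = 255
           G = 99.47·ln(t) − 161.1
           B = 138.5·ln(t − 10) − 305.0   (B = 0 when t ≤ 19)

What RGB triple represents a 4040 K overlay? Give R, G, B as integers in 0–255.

R=255, G=207, B=168

t = 4040/100 = 40.4; the t ≤ 66 branch applies.
R = 255 by definition for t ≤ 66.
G = 99.47·ln 40.4 − 161.1 = 99.47·3.6988 − 161.1 = 206.823.
B = 138.5·ln(40.4 − 10) − 305.0 = 138.5·ln 30.4 − 305.0 = 138.5·3.4144 − 305.0 = 167.900.
Rounded: (255, 207, 168).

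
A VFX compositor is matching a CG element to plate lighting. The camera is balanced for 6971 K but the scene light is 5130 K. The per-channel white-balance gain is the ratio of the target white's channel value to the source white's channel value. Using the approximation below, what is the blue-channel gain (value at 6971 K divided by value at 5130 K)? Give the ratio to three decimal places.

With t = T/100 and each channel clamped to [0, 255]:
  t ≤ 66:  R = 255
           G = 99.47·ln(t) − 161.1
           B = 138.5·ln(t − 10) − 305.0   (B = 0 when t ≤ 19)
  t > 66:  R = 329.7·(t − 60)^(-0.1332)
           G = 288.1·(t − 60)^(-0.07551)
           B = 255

At 5130 K (t = 51.3):
  B = 138.5·ln(51.3 − 10) − 305.0 = 138.5·ln 41.3 − 305.0 = 138.5·3.7209 − 305.0 = 210.339.
At 6971 K (t = 69.71):
  B = 255 by definition for t > 66.
Gain = 255.000 / 210.339 = 1.2123 → 1.212.

1.212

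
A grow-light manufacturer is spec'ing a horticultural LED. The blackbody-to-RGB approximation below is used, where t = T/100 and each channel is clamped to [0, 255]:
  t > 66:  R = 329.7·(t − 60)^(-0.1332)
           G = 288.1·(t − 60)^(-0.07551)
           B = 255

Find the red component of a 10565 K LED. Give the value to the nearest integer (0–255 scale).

t = 10565/100 = 105.65; the t > 66 branch applies.
R = 329.7·(105.65 − 60)^(-0.1332) = 329.7·45.65^(-0.1332) = 329.7·0.60112 = 198.190.
Rounded: 198.

198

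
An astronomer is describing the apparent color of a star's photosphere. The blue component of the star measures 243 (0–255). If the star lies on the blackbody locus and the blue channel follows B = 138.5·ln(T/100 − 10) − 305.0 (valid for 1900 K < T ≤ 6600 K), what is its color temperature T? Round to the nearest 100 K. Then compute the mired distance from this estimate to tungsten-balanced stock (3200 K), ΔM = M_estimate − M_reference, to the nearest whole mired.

ln(t − 10) = (243 + 305.0) / 138.5 = 3.9567.
t − 10 = e^3.9567 = 52.283, so t = 62.283.
T = 100·t = 6228 K → 6200 K to the nearest 100 K.
M_estimate = 10⁶/6200 = 161.29; M_reference = 10⁶/3200 = 312.50.
ΔM = 161.29 − 312.50 = -151.21 → -151 mireds.

-151 mireds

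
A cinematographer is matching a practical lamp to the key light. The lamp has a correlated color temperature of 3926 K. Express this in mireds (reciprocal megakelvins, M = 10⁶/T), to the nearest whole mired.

M = 10⁶ / 3926 = 254.712 → 255 mireds.

255 mireds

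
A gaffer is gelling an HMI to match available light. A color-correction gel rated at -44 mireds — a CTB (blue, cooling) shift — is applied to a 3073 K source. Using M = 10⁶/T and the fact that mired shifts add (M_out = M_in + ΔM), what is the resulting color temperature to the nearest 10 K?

M_in = 10⁶/3073 = 325.41 mireds.
M_out = 325.41 + (-44) = 281.41 mireds.
T_out = 10⁶/281.41 = 3553.5 K → 3550 K.

3550 K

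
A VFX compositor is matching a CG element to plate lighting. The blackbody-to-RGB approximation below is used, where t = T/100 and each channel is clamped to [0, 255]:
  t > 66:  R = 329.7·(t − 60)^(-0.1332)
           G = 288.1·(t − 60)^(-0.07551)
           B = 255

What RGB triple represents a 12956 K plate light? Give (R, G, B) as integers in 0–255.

t = 12956/100 = 129.56; the t > 66 branch applies.
R = 329.7·(129.56 − 60)^(-0.1332) = 329.7·69.56^(-0.1332) = 329.7·0.56833 = 187.377.
G = 288.1·(129.56 − 60)^(-0.07551) = 288.1·69.56^(-0.07551) = 288.1·0.72591 = 209.135.
B = 255 by definition for t > 66.
Rounded: (187, 209, 255).

(187, 209, 255)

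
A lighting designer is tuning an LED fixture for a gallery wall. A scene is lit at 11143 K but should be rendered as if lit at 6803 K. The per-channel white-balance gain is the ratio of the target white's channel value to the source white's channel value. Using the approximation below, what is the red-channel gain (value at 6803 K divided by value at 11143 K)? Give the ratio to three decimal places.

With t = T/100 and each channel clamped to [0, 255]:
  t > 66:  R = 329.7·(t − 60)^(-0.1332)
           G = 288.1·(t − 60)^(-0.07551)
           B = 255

At 11143 K (t = 111.43):
  R = 329.7·(111.43 − 60)^(-0.1332) = 329.7·51.43^(-0.1332) = 329.7·0.59165 = 195.067.
At 6803 K (t = 68.03):
  R = 329.7·(68.03 − 60)^(-0.1332) = 329.7·8.03^(-0.1332) = 329.7·0.75769 = 249.811.
Gain = 249.811 / 195.067 = 1.2806 → 1.281.

1.281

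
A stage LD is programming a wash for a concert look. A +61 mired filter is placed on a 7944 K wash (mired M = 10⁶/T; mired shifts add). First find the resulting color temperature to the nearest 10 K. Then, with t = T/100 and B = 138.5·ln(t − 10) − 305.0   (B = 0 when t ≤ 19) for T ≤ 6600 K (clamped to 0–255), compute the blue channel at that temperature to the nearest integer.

218

M_in = 10⁶/7944 = 125.88; M_out = 125.88 + (+61) = 186.88.
T_out = 10⁶/186.88 = 5351.0 K → 5350 K; t = 53.5.
B = 138.5·ln(53.5 − 10) − 305.0 = 138.5·ln 43.5 − 305.0 = 138.5·3.7728 − 305.0 = 217.527.
Rounded: 218.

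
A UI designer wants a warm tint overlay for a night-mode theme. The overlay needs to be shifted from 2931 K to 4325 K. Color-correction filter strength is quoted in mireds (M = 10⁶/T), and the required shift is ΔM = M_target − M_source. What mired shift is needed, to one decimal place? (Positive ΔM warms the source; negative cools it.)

M_source = 10⁶/2931 = 341.180; M_target = 10⁶/4325 = 231.214.
ΔM = 231.214 − 341.180 = -109.967 → -110.0 mireds, a cooling shift.

-110.0 mireds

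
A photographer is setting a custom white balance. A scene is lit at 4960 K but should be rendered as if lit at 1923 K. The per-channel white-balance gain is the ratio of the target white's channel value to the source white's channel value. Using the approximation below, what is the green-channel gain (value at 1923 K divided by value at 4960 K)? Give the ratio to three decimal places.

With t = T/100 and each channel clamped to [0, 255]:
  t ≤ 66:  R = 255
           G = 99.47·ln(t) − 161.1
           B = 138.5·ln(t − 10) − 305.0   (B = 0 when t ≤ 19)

0.585

At 4960 K (t = 49.6):
  G = 99.47·ln 49.6 − 161.1 = 99.47·3.9040 − 161.1 = 227.230.
At 1923 K (t = 19.23):
  G = 99.47·ln 19.23 − 161.1 = 99.47·2.9565 − 161.1 = 132.980.
Gain = 132.980 / 227.230 = 0.5852 → 0.585.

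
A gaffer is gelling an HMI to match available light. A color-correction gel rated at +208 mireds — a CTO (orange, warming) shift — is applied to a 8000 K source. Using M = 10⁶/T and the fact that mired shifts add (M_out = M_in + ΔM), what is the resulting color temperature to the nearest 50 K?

M_in = 10⁶/8000 = 125.00 mireds.
M_out = 125.00 + (+208) = 333.00 mireds.
T_out = 10⁶/333.00 = 3003.0 K → 3000 K.

3000 K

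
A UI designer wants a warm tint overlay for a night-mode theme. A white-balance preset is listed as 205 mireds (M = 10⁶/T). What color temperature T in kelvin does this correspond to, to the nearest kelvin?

T = 10⁶ / 205 = 4878.05 K → 4878 K.

4878 K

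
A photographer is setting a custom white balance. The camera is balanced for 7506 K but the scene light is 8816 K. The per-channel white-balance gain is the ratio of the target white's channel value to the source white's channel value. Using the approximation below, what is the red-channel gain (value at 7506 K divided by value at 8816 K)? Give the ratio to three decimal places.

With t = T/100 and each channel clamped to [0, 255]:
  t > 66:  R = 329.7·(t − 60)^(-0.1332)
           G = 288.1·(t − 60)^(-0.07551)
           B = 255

At 8816 K (t = 88.16):
  R = 329.7·(88.16 − 60)^(-0.1332) = 329.7·28.16^(-0.1332) = 329.7·0.64108 = 211.362.
At 7506 K (t = 75.06):
  R = 329.7·(75.06 − 60)^(-0.1332) = 329.7·15.06^(-0.1332) = 329.7·0.69681 = 229.738.
Gain = 229.738 / 211.362 = 1.0869 → 1.087.

1.087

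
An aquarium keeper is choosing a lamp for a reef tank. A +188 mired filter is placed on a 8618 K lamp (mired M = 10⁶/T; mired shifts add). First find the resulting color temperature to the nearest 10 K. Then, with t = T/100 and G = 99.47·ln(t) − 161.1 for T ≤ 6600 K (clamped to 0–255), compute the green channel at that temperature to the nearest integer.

M_in = 10⁶/8618 = 116.04; M_out = 116.04 + (+188) = 304.04.
T_out = 10⁶/304.04 = 3289.1 K → 3290 K; t = 32.9.
G = 99.47·ln 32.9 − 161.1 = 99.47·3.4935 − 161.1 = 186.396.
Rounded: 186.

186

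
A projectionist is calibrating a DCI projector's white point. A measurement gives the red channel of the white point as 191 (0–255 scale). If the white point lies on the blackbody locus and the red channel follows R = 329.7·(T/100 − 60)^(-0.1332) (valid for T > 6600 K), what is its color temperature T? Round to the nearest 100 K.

(t − 60)^(-0.1332) = 191/329.7 = 0.57931.
t − 60 = 0.57931^(1/-0.1332) = 0.57931^(-7.508) = 60.245, so t = 120.245.
T = 100·t = 12025 K → 12000 K to the nearest 100 K.

12000 K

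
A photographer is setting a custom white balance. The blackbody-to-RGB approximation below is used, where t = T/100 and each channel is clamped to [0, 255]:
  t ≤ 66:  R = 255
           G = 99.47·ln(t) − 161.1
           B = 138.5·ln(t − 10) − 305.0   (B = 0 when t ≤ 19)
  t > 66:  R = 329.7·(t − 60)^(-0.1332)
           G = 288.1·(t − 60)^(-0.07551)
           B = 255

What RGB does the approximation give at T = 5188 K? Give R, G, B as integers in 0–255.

t = 5188/100 = 51.88; the t ≤ 66 branch applies.
R = 255 by definition for t ≤ 66.
G = 99.47·ln 51.88 − 161.1 = 99.47·3.9489 − 161.1 = 231.700.
B = 138.5·ln(51.88 − 10) − 305.0 = 138.5·ln 41.88 − 305.0 = 138.5·3.7348 − 305.0 = 212.271.
Rounded: (255, 232, 212).

R=255, G=232, B=212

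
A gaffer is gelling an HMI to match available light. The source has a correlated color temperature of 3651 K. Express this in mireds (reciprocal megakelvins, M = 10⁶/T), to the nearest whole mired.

274 mireds

M = 10⁶ / 3651 = 273.898 → 274 mireds.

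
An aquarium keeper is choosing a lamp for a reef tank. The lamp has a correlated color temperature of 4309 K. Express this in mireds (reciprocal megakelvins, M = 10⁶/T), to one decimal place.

M = 10⁶ / 4309 = 232.072 → 232.1 mireds.

232.1 mireds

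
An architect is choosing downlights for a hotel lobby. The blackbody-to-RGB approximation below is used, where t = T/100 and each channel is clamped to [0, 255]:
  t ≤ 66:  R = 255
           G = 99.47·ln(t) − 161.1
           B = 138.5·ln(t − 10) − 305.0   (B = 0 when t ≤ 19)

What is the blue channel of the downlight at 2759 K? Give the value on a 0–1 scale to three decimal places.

0.361

t = 2759/100 = 27.59; the t ≤ 66 branch applies.
B = 138.5·ln(27.59 − 10) − 305.0 = 138.5·ln 17.59 − 305.0 = 138.5·2.8673 − 305.0 = 92.125.
On a 0–1 scale: 92.125/255 = 0.3613 → 0.361.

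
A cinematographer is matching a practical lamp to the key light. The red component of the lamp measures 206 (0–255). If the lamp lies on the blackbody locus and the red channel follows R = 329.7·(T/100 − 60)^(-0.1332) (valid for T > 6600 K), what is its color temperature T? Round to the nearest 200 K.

9400 K

(t − 60)^(-0.1332) = 206/329.7 = 0.62481.
t − 60 = 0.62481^(1/-0.1332) = 0.62481^(-7.508) = 34.152, so t = 94.152.
T = 100·t = 9415 K → 9400 K to the nearest 200 K.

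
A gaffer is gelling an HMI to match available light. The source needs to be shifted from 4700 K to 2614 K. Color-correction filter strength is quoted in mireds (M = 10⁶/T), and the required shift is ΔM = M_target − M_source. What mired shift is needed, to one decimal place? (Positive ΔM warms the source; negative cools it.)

+169.8 mireds

M_source = 10⁶/4700 = 212.766; M_target = 10⁶/2614 = 382.555.
ΔM = 382.555 − 212.766 = 169.790 → +169.8 mireds, a warming shift.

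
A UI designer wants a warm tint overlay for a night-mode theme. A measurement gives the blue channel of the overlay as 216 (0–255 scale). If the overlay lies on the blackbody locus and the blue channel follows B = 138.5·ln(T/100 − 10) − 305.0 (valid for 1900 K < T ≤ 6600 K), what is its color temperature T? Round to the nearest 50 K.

ln(t − 10) = (216 + 305.0) / 138.5 = 3.7617.
t − 10 = e^3.7617 = 43.023, so t = 53.023.
T = 100·t = 5302 K → 5300 K to the nearest 50 K.

5300 K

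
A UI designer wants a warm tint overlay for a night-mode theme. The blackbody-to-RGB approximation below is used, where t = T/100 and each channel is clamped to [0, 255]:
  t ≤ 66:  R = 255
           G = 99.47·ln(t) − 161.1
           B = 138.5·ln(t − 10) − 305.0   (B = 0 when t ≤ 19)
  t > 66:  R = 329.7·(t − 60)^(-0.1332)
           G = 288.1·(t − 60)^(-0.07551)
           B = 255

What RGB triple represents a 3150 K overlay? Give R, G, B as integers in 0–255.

t = 3150/100 = 31.5; the t ≤ 66 branch applies.
R = 255 by definition for t ≤ 66.
G = 99.47·ln 31.5 − 161.1 = 99.47·3.4500 − 161.1 = 182.070.
B = 138.5·ln(31.5 − 10) − 305.0 = 138.5·ln 21.5 − 305.0 = 138.5·3.0681 − 305.0 = 119.925.
Rounded: (255, 182, 120).

R=255, G=182, B=120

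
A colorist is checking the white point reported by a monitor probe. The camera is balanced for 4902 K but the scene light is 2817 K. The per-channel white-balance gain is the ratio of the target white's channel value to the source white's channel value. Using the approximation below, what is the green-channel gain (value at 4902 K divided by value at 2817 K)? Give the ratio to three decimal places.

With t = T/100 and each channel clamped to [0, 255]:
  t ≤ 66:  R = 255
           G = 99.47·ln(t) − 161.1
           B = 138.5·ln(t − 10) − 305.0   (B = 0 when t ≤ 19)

At 2817 K (t = 28.17):
  G = 99.47·ln 28.17 − 161.1 = 99.47·3.3383 − 161.1 = 170.956.
At 4902 K (t = 49.02):
  G = 99.47·ln 49.02 − 161.1 = 99.47·3.8922 − 161.1 = 226.060.
Gain = 226.060 / 170.956 = 1.3223 → 1.322.

1.322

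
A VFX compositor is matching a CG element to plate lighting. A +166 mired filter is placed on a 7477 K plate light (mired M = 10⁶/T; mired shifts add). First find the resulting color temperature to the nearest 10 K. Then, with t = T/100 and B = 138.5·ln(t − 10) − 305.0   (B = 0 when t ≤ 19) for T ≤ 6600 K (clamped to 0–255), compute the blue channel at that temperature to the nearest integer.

132

M_in = 10⁶/7477 = 133.74; M_out = 133.74 + (+166) = 299.74.
T_out = 10⁶/299.74 = 3336.2 K → 3340 K; t = 33.4.
B = 138.5·ln(33.4 − 10) − 305.0 = 138.5·ln 23.4 − 305.0 = 138.5·3.1527 − 305.0 = 131.654.
Rounded: 132.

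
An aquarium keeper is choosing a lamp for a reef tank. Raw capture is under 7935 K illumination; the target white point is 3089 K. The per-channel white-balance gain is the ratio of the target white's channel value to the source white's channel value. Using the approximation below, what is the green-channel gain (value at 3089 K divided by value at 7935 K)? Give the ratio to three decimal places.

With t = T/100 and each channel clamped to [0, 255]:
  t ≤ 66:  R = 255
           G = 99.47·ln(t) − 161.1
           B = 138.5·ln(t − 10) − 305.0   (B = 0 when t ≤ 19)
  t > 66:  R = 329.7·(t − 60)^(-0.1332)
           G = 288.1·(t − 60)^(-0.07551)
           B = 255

At 7935 K (t = 79.35):
  G = 288.1·(79.35 − 60)^(-0.07551) = 288.1·19.35^(-0.07551) = 288.1·0.79954 = 230.349.
At 3089 K (t = 30.89):
  G = 99.47·ln 30.89 − 161.1 = 99.47·3.4304 − 161.1 = 180.125.
Gain = 180.125 / 230.349 = 0.7820 → 0.782.

0.782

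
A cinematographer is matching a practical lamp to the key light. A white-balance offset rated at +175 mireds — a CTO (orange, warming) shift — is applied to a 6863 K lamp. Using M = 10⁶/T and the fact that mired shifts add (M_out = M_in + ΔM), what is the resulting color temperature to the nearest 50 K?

3100 K

M_in = 10⁶/6863 = 145.71 mireds.
M_out = 145.71 + (+175) = 320.71 mireds.
T_out = 10⁶/320.71 = 3118.1 K → 3100 K.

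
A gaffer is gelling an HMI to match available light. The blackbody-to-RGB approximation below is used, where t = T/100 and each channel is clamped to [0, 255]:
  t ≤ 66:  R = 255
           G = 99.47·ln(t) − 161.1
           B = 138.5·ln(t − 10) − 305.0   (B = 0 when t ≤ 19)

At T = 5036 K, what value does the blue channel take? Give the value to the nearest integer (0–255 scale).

t = 5036/100 = 50.36; the t ≤ 66 branch applies.
B = 138.5·ln(50.36 − 10) − 305.0 = 138.5·ln 40.36 − 305.0 = 138.5·3.6978 − 305.0 = 207.151.
Rounded: 207.

207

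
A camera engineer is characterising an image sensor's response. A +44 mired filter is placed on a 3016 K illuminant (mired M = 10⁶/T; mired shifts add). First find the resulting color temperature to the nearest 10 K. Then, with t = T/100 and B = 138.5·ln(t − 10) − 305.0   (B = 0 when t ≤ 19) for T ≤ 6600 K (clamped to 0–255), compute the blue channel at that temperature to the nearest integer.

84

M_in = 10⁶/3016 = 331.56; M_out = 331.56 + (+44) = 375.56.
T_out = 10⁶/375.56 = 2662.7 K → 2660 K; t = 26.6.
B = 138.5·ln(26.6 − 10) − 305.0 = 138.5·ln 16.6 − 305.0 = 138.5·2.8094 − 305.0 = 84.102.
Rounded: 84.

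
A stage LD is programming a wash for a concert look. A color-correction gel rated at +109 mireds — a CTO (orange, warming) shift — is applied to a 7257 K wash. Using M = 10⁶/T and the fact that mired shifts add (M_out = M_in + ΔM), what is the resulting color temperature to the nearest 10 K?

4050 K

M_in = 10⁶/7257 = 137.80 mireds.
M_out = 137.80 + (+109) = 246.80 mireds.
T_out = 10⁶/246.80 = 4051.9 K → 4050 K.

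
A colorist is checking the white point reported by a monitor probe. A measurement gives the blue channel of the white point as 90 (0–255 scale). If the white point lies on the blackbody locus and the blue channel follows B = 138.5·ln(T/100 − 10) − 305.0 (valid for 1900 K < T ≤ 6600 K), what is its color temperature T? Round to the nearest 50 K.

2750 K

ln(t − 10) = (90 + 305.0) / 138.5 = 2.8520.
t − 10 = e^2.8520 = 17.322, so t = 27.322.
T = 100·t = 2732 K → 2750 K to the nearest 50 K.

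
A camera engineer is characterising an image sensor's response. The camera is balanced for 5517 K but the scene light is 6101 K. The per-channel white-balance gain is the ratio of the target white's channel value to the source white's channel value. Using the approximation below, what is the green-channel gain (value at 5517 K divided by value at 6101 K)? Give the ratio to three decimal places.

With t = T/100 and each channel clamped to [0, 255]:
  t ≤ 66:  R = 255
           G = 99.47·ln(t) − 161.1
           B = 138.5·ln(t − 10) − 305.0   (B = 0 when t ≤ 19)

At 6101 K (t = 61.01):
  G = 99.47·ln 61.01 − 161.1 = 99.47·4.1110 − 161.1 = 247.825.
At 5517 K (t = 55.17):
  G = 99.47·ln 55.17 − 161.1 = 99.47·4.0104 − 161.1 = 237.816.
Gain = 237.816 / 247.825 = 0.9596 → 0.960.

0.960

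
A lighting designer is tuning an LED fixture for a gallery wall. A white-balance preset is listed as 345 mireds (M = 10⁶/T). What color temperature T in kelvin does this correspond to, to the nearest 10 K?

2900 K

T = 10⁶ / 345 = 2898.55 K → 2900 K.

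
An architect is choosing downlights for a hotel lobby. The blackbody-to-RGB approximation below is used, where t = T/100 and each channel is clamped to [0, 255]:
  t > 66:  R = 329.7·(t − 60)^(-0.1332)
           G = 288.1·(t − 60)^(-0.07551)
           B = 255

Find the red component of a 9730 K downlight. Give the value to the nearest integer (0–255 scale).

t = 9730/100 = 97.3; the t > 66 branch applies.
R = 329.7·(97.3 − 60)^(-0.1332) = 329.7·37.3^(-0.1332) = 329.7·0.61752 = 203.595.
Rounded: 204.

204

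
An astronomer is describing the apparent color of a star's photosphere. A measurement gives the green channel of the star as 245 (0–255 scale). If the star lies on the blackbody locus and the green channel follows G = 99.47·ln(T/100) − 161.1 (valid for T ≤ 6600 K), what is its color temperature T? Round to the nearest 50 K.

ln t = (245 + 161.1) / 99.47 = 4.0826.
t = e^4.0826 = 59.302.
T = 100·t = 5930 K → 5950 K to the nearest 50 K.

5950 K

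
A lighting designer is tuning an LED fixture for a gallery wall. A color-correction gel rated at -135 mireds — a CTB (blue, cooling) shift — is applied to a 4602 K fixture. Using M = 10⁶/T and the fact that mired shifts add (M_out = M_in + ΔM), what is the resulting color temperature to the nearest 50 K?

M_in = 10⁶/4602 = 217.30 mireds.
M_out = 217.30 + (-135) = 82.30 mireds.
T_out = 10⁶/82.30 = 12151.1 K → 12150 K.

12150 K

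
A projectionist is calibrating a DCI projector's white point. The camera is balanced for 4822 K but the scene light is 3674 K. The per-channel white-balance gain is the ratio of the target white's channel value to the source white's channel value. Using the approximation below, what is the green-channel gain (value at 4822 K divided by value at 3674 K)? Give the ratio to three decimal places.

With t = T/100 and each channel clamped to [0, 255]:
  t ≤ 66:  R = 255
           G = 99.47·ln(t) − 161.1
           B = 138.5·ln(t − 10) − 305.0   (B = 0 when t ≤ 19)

At 3674 K (t = 36.74):
  G = 99.47·ln 36.74 − 161.1 = 99.47·3.6039 − 161.1 = 197.377.
At 4822 K (t = 48.22):
  G = 99.47·ln 48.22 − 161.1 = 99.47·3.8758 − 161.1 = 224.423.
Gain = 224.423 / 197.377 = 1.1370 → 1.137.

1.137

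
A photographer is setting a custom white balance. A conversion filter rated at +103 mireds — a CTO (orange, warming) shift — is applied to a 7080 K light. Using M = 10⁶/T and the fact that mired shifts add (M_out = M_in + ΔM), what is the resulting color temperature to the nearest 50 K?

M_in = 10⁶/7080 = 141.24 mireds.
M_out = 141.24 + (+103) = 244.24 mireds.
T_out = 10⁶/244.24 = 4094.3 K → 4100 K.

4100 K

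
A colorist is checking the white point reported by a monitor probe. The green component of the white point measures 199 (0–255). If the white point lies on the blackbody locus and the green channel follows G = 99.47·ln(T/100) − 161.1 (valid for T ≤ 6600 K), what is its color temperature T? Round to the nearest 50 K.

3750 K

ln t = (199 + 161.1) / 99.47 = 3.6202.
t = e^3.6202 = 37.345.
T = 100·t = 3734 K → 3750 K to the nearest 50 K.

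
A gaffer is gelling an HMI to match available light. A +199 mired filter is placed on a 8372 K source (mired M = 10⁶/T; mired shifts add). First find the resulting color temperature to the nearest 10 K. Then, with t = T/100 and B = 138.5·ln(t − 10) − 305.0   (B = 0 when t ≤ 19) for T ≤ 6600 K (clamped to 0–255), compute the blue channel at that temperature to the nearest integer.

119

M_in = 10⁶/8372 = 119.45; M_out = 119.45 + (+199) = 318.45.
T_out = 10⁶/318.45 = 3140.3 K → 3140 K; t = 31.4.
B = 138.5·ln(31.4 − 10) − 305.0 = 138.5·ln 21.4 − 305.0 = 138.5·3.0634 − 305.0 = 119.280.
Rounded: 119.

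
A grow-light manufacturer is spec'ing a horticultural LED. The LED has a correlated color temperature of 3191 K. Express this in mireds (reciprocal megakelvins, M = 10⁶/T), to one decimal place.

313.4 mireds

M = 10⁶ / 3191 = 313.381 → 313.4 mireds.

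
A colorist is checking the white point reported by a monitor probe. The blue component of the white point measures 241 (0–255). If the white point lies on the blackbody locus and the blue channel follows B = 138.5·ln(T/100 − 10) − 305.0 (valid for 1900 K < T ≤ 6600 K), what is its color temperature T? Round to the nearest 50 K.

6150 K

ln(t − 10) = (241 + 305.0) / 138.5 = 3.9422.
t − 10 = e^3.9422 = 51.534, so t = 61.534.
T = 100·t = 6153 K → 6150 K to the nearest 50 K.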